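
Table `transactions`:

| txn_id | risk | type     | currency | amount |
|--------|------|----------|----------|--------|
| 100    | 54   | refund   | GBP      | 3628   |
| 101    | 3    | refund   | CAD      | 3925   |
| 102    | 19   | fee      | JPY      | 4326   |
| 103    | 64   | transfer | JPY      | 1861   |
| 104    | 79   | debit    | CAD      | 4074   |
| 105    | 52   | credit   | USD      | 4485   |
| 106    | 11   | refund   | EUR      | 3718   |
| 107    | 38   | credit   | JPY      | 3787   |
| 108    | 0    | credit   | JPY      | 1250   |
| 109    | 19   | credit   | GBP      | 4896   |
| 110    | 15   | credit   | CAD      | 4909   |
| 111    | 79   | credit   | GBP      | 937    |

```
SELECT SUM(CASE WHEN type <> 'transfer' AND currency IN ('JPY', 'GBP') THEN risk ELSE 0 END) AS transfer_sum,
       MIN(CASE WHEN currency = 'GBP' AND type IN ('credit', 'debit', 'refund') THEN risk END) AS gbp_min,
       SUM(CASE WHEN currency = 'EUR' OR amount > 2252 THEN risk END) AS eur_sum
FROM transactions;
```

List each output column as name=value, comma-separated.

transfer_sum=209, gbp_min=19, eur_sum=290

[transfer_sum: type <> 'transfer' AND currency IN ('JPY', 'GBP')]
txn_id=100: ✓ → 54
txn_id=101: ✗
txn_id=102: ✓ → 19
txn_id=103: ✗
txn_id=104: ✗
txn_id=105: ✗
txn_id=106: ✗
txn_id=107: ✓ → 38
txn_id=108: ✓ → 0
txn_id=109: ✓ → 19
txn_id=110: ✗
txn_id=111: ✓ → 79
transfer_sum = 54 + 19 + 38 + 19 + 79 = 209
—
[gbp_min: currency = 'GBP' AND type IN ('credit', 'debit', 'refund')]
txn_id=100: ✓ → 54
txn_id=101: ✗
txn_id=102: ✗
txn_id=103: ✗
txn_id=104: ✗
txn_id=105: ✗
txn_id=106: ✗
txn_id=107: ✗
txn_id=108: ✗
txn_id=109: ✓ → 19
txn_id=110: ✗
txn_id=111: ✓ → 79
gbp_min = MIN(54, 19, 79) = 19
—
[eur_sum: currency = 'EUR' OR amount > 2252]
txn_id=100: ✓ → 54
txn_id=101: ✓ → 3
txn_id=102: ✓ → 19
txn_id=103: ✗
txn_id=104: ✓ → 79
txn_id=105: ✓ → 52
txn_id=106: ✓ → 11
txn_id=107: ✓ → 38
txn_id=108: ✗
txn_id=109: ✓ → 19
txn_id=110: ✓ → 15
txn_id=111: ✗
eur_sum = 54 + 3 + 19 + 79 + 52 + 11 + 38 + 19 + 15 = 290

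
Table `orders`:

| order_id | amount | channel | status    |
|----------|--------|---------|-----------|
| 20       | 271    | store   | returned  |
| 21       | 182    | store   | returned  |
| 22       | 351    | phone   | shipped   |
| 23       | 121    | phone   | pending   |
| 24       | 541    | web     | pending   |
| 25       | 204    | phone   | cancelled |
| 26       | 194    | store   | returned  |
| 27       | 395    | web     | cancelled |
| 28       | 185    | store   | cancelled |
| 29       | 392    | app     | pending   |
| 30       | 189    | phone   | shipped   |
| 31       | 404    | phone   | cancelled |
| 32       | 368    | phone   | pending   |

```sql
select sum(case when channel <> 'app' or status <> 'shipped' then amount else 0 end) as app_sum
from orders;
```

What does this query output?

order_id=20: ✓ → 271
order_id=21: ✓ → 182
order_id=22: ✓ → 351
order_id=23: ✓ → 121
order_id=24: ✓ → 541
order_id=25: ✓ → 204
order_id=26: ✓ → 194
order_id=27: ✓ → 395
order_id=28: ✓ → 185
order_id=29: ✓ → 392
order_id=30: ✓ → 189
order_id=31: ✓ → 404
order_id=32: ✓ → 368
app_sum = 271 + 182 + 351 + 121 + 541 + 204 + 194 + 395 + 185 + 392 + 189 + 404 + 368 = 3797

3797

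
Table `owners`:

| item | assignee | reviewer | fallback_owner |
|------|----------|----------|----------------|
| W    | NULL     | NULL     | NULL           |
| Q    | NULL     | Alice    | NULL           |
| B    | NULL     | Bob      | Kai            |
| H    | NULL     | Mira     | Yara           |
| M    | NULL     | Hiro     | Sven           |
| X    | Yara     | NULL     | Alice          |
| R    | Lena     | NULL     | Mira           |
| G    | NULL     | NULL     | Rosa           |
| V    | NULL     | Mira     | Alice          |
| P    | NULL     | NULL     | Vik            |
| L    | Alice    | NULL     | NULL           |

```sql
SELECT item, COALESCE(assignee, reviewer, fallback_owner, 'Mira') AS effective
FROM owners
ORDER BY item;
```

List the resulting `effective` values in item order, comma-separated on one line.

Bob, Rosa, Mira, Alice, Hiro, Vik, Alice, Lena, Mira, Mira, Yara

item=B: assignee=NULL, reviewer=Bob → Bob
item=G: assignee=NULL, reviewer=NULL, fallback_owner=Rosa → Rosa
item=H: assignee=NULL, reviewer=Mira → Mira
item=L: assignee=Alice → Alice
item=M: assignee=NULL, reviewer=Hiro → Hiro
item=P: assignee=NULL, reviewer=NULL, fallback_owner=Vik → Vik
item=Q: assignee=NULL, reviewer=Alice → Alice
item=R: assignee=Lena → Lena
item=V: assignee=NULL, reviewer=Mira → Mira
item=W: assignee=NULL, reviewer=NULL, fallback_owner=NULL, → literal Mira → Mira
item=X: assignee=Yara → Yara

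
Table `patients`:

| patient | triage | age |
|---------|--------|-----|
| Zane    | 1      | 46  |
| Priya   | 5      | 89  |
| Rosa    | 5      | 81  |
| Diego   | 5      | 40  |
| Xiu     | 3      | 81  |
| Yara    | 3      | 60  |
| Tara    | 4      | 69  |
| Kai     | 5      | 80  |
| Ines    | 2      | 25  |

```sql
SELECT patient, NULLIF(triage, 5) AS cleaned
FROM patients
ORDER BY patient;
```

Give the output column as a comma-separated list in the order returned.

patient=Diego: triage=5 vs 5: equal → NULL
patient=Ines: triage=2 vs 5: differ → 2
patient=Kai: triage=5 vs 5: equal → NULL
patient=Priya: triage=5 vs 5: equal → NULL
patient=Rosa: triage=5 vs 5: equal → NULL
patient=Tara: triage=4 vs 5: differ → 4
patient=Xiu: triage=3 vs 5: differ → 3
patient=Yara: triage=3 vs 5: differ → 3
patient=Zane: triage=1 vs 5: differ → 1

NULL, 2, NULL, NULL, NULL, 4, 3, 3, 1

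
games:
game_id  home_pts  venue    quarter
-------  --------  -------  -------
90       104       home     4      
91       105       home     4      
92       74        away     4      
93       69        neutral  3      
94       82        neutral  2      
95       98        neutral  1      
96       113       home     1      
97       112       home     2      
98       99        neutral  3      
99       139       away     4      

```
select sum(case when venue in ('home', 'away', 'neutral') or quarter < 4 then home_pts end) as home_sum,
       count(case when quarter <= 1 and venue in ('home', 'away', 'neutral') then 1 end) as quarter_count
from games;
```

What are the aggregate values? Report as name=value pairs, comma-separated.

home_sum=995, quarter_count=2

[home_sum: venue in ('home', 'away', 'neutral') or quarter < 4]
game_id=90: ✓ → 104
game_id=91: ✓ → 105
game_id=92: ✓ → 74
game_id=93: ✓ → 69
game_id=94: ✓ → 82
game_id=95: ✓ → 98
game_id=96: ✓ → 113
game_id=97: ✓ → 112
game_id=98: ✓ → 99
game_id=99: ✓ → 139
home_sum = 104 + 105 + 74 + 69 + 82 + 98 + 113 + 112 + 99 + 139 = 995
—
[quarter_count: quarter <= 1 and venue in ('home', 'away', 'neutral')]
game_id=90: ✗
game_id=91: ✗
game_id=92: ✗
game_id=93: ✗
game_id=94: ✗
game_id=95: ✓ → 1
game_id=96: ✓ → 1
game_id=97: ✗
game_id=98: ✗
game_id=99: ✗
quarter_count = COUNT(1, 1) = 2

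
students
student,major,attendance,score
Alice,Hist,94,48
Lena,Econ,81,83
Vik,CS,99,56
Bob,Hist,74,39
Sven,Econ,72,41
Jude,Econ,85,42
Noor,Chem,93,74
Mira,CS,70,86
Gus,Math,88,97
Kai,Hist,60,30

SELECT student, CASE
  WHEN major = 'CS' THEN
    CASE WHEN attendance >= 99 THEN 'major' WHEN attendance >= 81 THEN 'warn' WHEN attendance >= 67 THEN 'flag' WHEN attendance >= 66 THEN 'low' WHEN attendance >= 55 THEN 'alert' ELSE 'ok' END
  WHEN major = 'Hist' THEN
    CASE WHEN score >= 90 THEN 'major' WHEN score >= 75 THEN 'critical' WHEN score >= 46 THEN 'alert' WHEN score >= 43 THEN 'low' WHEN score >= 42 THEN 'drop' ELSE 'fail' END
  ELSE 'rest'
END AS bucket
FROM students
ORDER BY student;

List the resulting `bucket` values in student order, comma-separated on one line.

student=Alice: major='Hist' → inner[score >= 46] → alert
student=Bob: major='Hist' → inner[ELSE] → fail
student=Gus: major='Math' → outer ELSE → rest
student=Jude: major='Econ' → outer ELSE → rest
student=Kai: major='Hist' → inner[ELSE] → fail
student=Lena: major='Econ' → outer ELSE → rest
student=Mira: major='CS' → inner[attendance >= 67] → flag
student=Noor: major='Chem' → outer ELSE → rest
student=Sven: major='Econ' → outer ELSE → rest
student=Vik: major='CS' → inner[attendance >= 99] → major

alert, fail, rest, rest, fail, rest, flag, rest, rest, major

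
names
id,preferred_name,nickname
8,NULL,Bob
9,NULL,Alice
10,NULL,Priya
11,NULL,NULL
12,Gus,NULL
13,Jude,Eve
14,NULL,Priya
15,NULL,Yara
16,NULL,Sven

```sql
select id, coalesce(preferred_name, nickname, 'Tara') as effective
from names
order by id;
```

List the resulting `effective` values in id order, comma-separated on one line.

Bob, Alice, Priya, Tara, Gus, Jude, Priya, Yara, Sven

id=8: preferred_name=NULL, nickname=Bob → Bob
id=9: preferred_name=NULL, nickname=Alice → Alice
id=10: preferred_name=NULL, nickname=Priya → Priya
id=11: preferred_name=NULL, nickname=NULL, → literal Tara → Tara
id=12: preferred_name=Gus → Gus
id=13: preferred_name=Jude → Jude
id=14: preferred_name=NULL, nickname=Priya → Priya
id=15: preferred_name=NULL, nickname=Yara → Yara
id=16: preferred_name=NULL, nickname=Sven → Sven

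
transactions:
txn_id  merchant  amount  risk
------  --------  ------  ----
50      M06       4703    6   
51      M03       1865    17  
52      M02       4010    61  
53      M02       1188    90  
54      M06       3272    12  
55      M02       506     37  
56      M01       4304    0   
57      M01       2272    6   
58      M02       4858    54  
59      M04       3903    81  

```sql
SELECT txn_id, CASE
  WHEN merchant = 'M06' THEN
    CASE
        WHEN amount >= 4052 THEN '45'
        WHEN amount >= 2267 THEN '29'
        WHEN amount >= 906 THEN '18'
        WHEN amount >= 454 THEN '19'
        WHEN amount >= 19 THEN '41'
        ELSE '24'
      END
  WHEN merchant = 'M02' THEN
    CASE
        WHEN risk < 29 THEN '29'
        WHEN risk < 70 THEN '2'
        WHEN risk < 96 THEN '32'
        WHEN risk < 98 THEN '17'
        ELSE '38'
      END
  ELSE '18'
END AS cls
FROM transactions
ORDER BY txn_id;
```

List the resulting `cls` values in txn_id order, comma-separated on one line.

txn_id=50: merchant='M06' → inner[amount >= 4052] → 45
txn_id=51: merchant='M03' → outer ELSE → 18
txn_id=52: merchant='M02' → inner[risk < 70] → 2
txn_id=53: merchant='M02' → inner[risk < 96] → 32
txn_id=54: merchant='M06' → inner[amount >= 2267] → 29
txn_id=55: merchant='M02' → inner[risk < 70] → 2
txn_id=56: merchant='M01' → outer ELSE → 18
txn_id=57: merchant='M01' → outer ELSE → 18
txn_id=58: merchant='M02' → inner[risk < 70] → 2
txn_id=59: merchant='M04' → outer ELSE → 18

45, 18, 2, 32, 29, 2, 18, 18, 2, 18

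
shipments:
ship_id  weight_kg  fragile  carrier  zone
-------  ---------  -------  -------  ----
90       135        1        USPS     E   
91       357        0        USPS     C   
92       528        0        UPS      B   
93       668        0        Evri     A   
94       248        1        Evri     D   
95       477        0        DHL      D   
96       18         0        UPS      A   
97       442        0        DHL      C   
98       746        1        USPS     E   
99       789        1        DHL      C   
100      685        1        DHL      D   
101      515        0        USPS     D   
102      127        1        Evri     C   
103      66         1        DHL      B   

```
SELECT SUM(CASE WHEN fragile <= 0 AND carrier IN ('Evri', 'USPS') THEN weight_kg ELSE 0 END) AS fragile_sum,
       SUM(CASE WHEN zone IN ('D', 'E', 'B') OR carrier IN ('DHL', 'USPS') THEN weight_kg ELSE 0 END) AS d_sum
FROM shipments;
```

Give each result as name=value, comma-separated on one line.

fragile_sum=1540, d_sum=4988

[fragile_sum: fragile <= 0 AND carrier IN ('Evri', 'USPS')]
ship_id=90: ✗
ship_id=91: ✓ → 357
ship_id=92: ✗
ship_id=93: ✓ → 668
ship_id=94: ✗
ship_id=95: ✗
ship_id=96: ✗
ship_id=97: ✗
ship_id=98: ✗
ship_id=99: ✗
ship_id=100: ✗
ship_id=101: ✓ → 515
ship_id=102: ✗
ship_id=103: ✗
fragile_sum = 357 + 668 + 515 = 1540
—
[d_sum: zone IN ('D', 'E', 'B') OR carrier IN ('DHL', 'USPS')]
ship_id=90: ✓ → 135
ship_id=91: ✓ → 357
ship_id=92: ✓ → 528
ship_id=93: ✗
ship_id=94: ✓ → 248
ship_id=95: ✓ → 477
ship_id=96: ✗
ship_id=97: ✓ → 442
ship_id=98: ✓ → 746
ship_id=99: ✓ → 789
ship_id=100: ✓ → 685
ship_id=101: ✓ → 515
ship_id=102: ✗
ship_id=103: ✓ → 66
d_sum = 135 + 357 + 528 + 248 + 477 + 442 + 746 + 789 + 685 + 515 + 66 = 4988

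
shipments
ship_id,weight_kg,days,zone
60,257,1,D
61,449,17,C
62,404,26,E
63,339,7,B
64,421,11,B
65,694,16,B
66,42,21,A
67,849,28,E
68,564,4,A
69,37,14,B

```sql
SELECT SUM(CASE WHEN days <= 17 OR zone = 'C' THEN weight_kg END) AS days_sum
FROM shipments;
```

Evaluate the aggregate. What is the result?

ship_id=60: ✓ → 257
ship_id=61: ✓ → 449
ship_id=62: ✗
ship_id=63: ✓ → 339
ship_id=64: ✓ → 421
ship_id=65: ✓ → 694
ship_id=66: ✗
ship_id=67: ✗
ship_id=68: ✓ → 564
ship_id=69: ✓ → 37
days_sum = 257 + 449 + 339 + 421 + 694 + 564 + 37 = 2761

2761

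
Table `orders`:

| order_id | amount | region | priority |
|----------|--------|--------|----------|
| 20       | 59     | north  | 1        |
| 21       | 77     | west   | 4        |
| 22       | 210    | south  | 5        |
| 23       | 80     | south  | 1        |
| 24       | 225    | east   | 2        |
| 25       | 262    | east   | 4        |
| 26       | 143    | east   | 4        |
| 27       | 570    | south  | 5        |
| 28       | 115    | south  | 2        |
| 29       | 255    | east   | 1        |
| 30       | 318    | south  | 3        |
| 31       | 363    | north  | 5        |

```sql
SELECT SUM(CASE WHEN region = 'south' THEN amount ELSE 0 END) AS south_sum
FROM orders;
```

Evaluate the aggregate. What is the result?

order_id=20: ✗
order_id=21: ✗
order_id=22: ✓ → 210
order_id=23: ✓ → 80
order_id=24: ✗
order_id=25: ✗
order_id=26: ✗
order_id=27: ✓ → 570
order_id=28: ✓ → 115
order_id=29: ✗
order_id=30: ✓ → 318
order_id=31: ✗
south_sum = 210 + 80 + 570 + 115 + 318 = 1293

1293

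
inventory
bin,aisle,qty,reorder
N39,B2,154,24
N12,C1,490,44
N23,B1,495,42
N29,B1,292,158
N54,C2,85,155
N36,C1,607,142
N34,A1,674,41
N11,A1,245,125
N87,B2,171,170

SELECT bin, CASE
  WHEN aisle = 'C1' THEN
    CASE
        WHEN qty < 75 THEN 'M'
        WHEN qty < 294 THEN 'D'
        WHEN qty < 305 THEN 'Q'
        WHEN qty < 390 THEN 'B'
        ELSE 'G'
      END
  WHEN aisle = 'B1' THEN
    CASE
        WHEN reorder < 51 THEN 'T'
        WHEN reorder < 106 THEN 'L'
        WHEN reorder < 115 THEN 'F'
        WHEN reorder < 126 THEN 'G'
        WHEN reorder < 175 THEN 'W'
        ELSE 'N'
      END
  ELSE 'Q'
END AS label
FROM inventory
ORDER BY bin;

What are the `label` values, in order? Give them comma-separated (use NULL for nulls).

bin=N11: aisle='A1' → outer ELSE → Q
bin=N12: aisle='C1' → inner[ELSE] → G
bin=N23: aisle='B1' → inner[reorder < 51] → T
bin=N29: aisle='B1' → inner[reorder < 175] → W
bin=N34: aisle='A1' → outer ELSE → Q
bin=N36: aisle='C1' → inner[ELSE] → G
bin=N39: aisle='B2' → outer ELSE → Q
bin=N54: aisle='C2' → outer ELSE → Q
bin=N87: aisle='B2' → outer ELSE → Q

Q, G, T, W, Q, G, Q, Q, Q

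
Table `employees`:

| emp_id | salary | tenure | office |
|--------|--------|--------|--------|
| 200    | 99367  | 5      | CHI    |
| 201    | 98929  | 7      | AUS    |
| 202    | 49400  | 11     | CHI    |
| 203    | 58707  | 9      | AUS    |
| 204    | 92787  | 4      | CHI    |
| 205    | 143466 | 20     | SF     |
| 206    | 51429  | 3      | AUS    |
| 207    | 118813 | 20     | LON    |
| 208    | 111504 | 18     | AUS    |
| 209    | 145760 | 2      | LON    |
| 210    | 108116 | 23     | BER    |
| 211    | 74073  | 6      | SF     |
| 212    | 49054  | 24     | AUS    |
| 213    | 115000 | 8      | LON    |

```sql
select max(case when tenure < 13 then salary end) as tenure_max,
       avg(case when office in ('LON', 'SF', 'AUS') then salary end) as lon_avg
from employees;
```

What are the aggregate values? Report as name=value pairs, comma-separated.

tenure_max=145760, lon_avg=96673.5

[tenure_max: tenure < 13]
emp_id=200: ✓ → 99367
emp_id=201: ✓ → 98929
emp_id=202: ✓ → 49400
emp_id=203: ✓ → 58707
emp_id=204: ✓ → 92787
emp_id=205: ✗
emp_id=206: ✓ → 51429
emp_id=207: ✗
emp_id=208: ✗
emp_id=209: ✓ → 145760
emp_id=210: ✗
emp_id=211: ✓ → 74073
emp_id=212: ✗
emp_id=213: ✓ → 115000
tenure_max = MAX(99367, 98929, 49400, 58707, 92787, 51429, 145760, 74073, 115000) = 145760
—
[lon_avg: office in ('LON', 'SF', 'AUS')]
emp_id=200: ✗
emp_id=201: ✓ → 98929
emp_id=202: ✗
emp_id=203: ✓ → 58707
emp_id=204: ✗
emp_id=205: ✓ → 143466
emp_id=206: ✓ → 51429
emp_id=207: ✓ → 118813
emp_id=208: ✓ → 111504
emp_id=209: ✓ → 145760
emp_id=210: ✗
emp_id=211: ✓ → 74073
emp_id=212: ✓ → 49054
emp_id=213: ✓ → 115000
lon_avg = (98929 + 58707 + 143466 + 51429 + 118813 + 111504 + 145760 + 74073 + 49054 + 115000) / 10 = 96673.5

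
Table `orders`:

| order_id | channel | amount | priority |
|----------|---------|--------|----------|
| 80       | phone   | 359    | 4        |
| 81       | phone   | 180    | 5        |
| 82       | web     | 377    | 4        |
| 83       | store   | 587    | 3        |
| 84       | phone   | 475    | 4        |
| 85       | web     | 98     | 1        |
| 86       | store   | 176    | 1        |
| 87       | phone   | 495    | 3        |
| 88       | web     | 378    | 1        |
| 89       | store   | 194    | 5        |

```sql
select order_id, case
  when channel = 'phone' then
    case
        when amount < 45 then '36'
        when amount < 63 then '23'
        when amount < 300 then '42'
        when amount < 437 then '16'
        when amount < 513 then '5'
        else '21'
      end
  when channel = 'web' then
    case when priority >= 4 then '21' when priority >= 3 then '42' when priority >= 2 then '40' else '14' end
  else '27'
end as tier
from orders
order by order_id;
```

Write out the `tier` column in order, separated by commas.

16, 42, 21, 27, 5, 14, 27, 5, 14, 27

order_id=80: channel='phone' → inner[amount < 437] → 16
order_id=81: channel='phone' → inner[amount < 300] → 42
order_id=82: channel='web' → inner[priority >= 4] → 21
order_id=83: channel='store' → outer ELSE → 27
order_id=84: channel='phone' → inner[amount < 513] → 5
order_id=85: channel='web' → inner[ELSE] → 14
order_id=86: channel='store' → outer ELSE → 27
order_id=87: channel='phone' → inner[amount < 513] → 5
order_id=88: channel='web' → inner[ELSE] → 14
order_id=89: channel='store' → outer ELSE → 27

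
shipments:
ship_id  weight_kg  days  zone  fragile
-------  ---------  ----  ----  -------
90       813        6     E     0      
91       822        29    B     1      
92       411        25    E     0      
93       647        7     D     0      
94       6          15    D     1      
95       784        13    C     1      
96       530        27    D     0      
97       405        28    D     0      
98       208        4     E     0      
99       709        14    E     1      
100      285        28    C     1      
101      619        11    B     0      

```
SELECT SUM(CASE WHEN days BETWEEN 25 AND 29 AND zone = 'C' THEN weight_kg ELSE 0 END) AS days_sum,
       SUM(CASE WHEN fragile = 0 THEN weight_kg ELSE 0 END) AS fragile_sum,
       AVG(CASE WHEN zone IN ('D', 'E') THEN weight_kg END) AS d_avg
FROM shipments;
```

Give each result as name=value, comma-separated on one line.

days_sum=285, fragile_sum=3633, d_avg=466.125

[days_sum: days BETWEEN 25 AND 29 AND zone = 'C']
ship_id=90: ✗
ship_id=91: ✗
ship_id=92: ✗
ship_id=93: ✗
ship_id=94: ✗
ship_id=95: ✗
ship_id=96: ✗
ship_id=97: ✗
ship_id=98: ✗
ship_id=99: ✗
ship_id=100: ✓ → 285
ship_id=101: ✗
days_sum = 285
—
[fragile_sum: fragile = 0]
ship_id=90: ✓ → 813
ship_id=91: ✗
ship_id=92: ✓ → 411
ship_id=93: ✓ → 647
ship_id=94: ✗
ship_id=95: ✗
ship_id=96: ✓ → 530
ship_id=97: ✓ → 405
ship_id=98: ✓ → 208
ship_id=99: ✗
ship_id=100: ✗
ship_id=101: ✓ → 619
fragile_sum = 813 + 411 + 647 + 530 + 405 + 208 + 619 = 3633
—
[d_avg: zone IN ('D', 'E')]
ship_id=90: ✓ → 813
ship_id=91: ✗
ship_id=92: ✓ → 411
ship_id=93: ✓ → 647
ship_id=94: ✓ → 6
ship_id=95: ✗
ship_id=96: ✓ → 530
ship_id=97: ✓ → 405
ship_id=98: ✓ → 208
ship_id=99: ✓ → 709
ship_id=100: ✗
ship_id=101: ✗
d_avg = (813 + 411 + 647 + 6 + 530 + 405 + 208 + 709) / 8 = 466.125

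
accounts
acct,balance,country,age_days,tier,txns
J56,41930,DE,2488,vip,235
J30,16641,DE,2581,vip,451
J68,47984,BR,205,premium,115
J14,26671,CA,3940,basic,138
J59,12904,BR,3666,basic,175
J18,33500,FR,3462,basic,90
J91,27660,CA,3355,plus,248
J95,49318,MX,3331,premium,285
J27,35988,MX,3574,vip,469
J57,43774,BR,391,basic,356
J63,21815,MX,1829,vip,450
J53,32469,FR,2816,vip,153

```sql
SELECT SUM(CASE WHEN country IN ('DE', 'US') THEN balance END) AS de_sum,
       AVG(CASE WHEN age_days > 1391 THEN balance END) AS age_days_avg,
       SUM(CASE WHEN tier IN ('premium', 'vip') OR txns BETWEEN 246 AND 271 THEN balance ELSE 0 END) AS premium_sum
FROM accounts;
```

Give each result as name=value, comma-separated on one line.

[de_sum: country IN ('DE', 'US')]
acct=J56: ✓ → 41930
acct=J30: ✓ → 16641
acct=J68: ✗
acct=J14: ✗
acct=J59: ✗
acct=J18: ✗
acct=J91: ✗
acct=J95: ✗
acct=J27: ✗
acct=J57: ✗
acct=J63: ✗
acct=J53: ✗
de_sum = 41930 + 16641 = 58571
—
[age_days_avg: age_days > 1391]
acct=J56: ✓ → 41930
acct=J30: ✓ → 16641
acct=J68: ✗
acct=J14: ✓ → 26671
acct=J59: ✓ → 12904
acct=J18: ✓ → 33500
acct=J91: ✓ → 27660
acct=J95: ✓ → 49318
acct=J27: ✓ → 35988
acct=J57: ✗
acct=J63: ✓ → 21815
acct=J53: ✓ → 32469
age_days_avg = (41930 + 16641 + 26671 + 12904 + 33500 + 27660 + 49318 + 35988 + 21815 + 32469) / 10 = 29889.6
—
[premium_sum: tier IN ('premium', 'vip') OR txns BETWEEN 246 AND 271]
acct=J56: ✓ → 41930
acct=J30: ✓ → 16641
acct=J68: ✓ → 47984
acct=J14: ✗
acct=J59: ✗
acct=J18: ✗
acct=J91: ✓ → 27660
acct=J95: ✓ → 49318
acct=J27: ✓ → 35988
acct=J57: ✗
acct=J63: ✓ → 21815
acct=J53: ✓ → 32469
premium_sum = 41930 + 16641 + 47984 + 27660 + 49318 + 35988 + 21815 + 32469 = 273805

de_sum=58571, age_days_avg=29889.6, premium_sum=273805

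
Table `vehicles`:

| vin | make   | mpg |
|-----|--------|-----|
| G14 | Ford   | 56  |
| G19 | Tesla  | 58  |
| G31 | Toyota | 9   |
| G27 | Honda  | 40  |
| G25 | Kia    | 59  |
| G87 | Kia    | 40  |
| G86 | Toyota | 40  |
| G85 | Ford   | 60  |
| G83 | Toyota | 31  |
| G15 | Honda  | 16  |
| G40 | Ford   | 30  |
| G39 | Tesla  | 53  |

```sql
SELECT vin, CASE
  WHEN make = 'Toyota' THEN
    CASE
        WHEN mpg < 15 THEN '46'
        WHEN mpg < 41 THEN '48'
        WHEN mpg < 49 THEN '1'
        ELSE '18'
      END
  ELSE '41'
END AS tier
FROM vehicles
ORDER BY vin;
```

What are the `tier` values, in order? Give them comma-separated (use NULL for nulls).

41, 41, 41, 41, 41, 46, 41, 41, 48, 41, 48, 41

vin=G14: make='Ford' → outer ELSE → 41
vin=G15: make='Honda' → outer ELSE → 41
vin=G19: make='Tesla' → outer ELSE → 41
vin=G25: make='Kia' → outer ELSE → 41
vin=G27: make='Honda' → outer ELSE → 41
vin=G31: make='Toyota' → inner[mpg < 15] → 46
vin=G39: make='Tesla' → outer ELSE → 41
vin=G40: make='Ford' → outer ELSE → 41
vin=G83: make='Toyota' → inner[mpg < 41] → 48
vin=G85: make='Ford' → outer ELSE → 41
vin=G86: make='Toyota' → inner[mpg < 41] → 48
vin=G87: make='Kia' → outer ELSE → 41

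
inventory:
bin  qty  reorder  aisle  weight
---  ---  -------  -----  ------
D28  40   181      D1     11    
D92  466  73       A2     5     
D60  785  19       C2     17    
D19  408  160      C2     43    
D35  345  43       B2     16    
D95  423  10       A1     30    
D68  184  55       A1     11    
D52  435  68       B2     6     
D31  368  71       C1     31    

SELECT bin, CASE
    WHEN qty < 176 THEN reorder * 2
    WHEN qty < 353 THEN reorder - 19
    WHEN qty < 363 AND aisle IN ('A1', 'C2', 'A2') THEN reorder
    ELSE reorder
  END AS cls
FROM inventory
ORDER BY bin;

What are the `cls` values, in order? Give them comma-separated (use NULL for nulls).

bin=D19: ELSE → 160
bin=D28: qty < 176 → 362
bin=D31: ELSE → 71
bin=D35: qty < 353 → 24
bin=D52: ELSE → 68
bin=D60: ELSE → 19
bin=D68: qty < 353 → 36
bin=D92: ELSE → 73
bin=D95: ELSE → 10

160, 362, 71, 24, 68, 19, 36, 73, 10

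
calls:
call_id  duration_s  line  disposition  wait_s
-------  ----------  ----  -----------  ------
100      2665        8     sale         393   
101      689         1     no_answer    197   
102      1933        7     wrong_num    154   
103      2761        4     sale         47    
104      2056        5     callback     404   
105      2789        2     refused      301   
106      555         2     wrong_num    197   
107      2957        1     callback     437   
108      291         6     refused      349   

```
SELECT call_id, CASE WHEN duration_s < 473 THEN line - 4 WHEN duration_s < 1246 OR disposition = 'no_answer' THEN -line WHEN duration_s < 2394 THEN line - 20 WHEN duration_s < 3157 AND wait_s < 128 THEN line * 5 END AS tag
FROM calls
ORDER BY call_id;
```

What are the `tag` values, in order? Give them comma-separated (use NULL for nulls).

call_id=100: (no match → NULL) → NULL
call_id=101: duration_s < 1246 OR disposition = 'no_answer' → -1
call_id=102: duration_s < 2394 → -13
call_id=103: duration_s < 3157 AND wait_s < 128 → 20
call_id=104: duration_s < 2394 → -15
call_id=105: (no match → NULL) → NULL
call_id=106: duration_s < 1246 OR disposition = 'no_answer' → -2
call_id=107: (no match → NULL) → NULL
call_id=108: duration_s < 473 → 2

NULL, -1, -13, 20, -15, NULL, -2, NULL, 2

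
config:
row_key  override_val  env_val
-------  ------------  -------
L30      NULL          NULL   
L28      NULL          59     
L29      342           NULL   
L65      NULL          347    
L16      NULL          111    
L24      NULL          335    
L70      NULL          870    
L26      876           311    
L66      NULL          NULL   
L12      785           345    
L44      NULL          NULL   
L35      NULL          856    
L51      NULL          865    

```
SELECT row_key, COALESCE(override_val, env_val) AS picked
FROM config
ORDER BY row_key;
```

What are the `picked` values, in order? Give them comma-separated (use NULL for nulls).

785, 111, 335, 876, 59, 342, NULL, 856, NULL, 865, 347, NULL, 870

row_key=L12: override_val=785 → 785
row_key=L16: override_val=NULL, env_val=111 → 111
row_key=L24: override_val=NULL, env_val=335 → 335
row_key=L26: override_val=876 → 876
row_key=L28: override_val=NULL, env_val=59 → 59
row_key=L29: override_val=342 → 342
row_key=L30: override_val=NULL, env_val=NULL (all NULL) → NULL
row_key=L35: override_val=NULL, env_val=856 → 856
row_key=L44: override_val=NULL, env_val=NULL (all NULL) → NULL
row_key=L51: override_val=NULL, env_val=865 → 865
row_key=L65: override_val=NULL, env_val=347 → 347
row_key=L66: override_val=NULL, env_val=NULL (all NULL) → NULL
row_key=L70: override_val=NULL, env_val=870 → 870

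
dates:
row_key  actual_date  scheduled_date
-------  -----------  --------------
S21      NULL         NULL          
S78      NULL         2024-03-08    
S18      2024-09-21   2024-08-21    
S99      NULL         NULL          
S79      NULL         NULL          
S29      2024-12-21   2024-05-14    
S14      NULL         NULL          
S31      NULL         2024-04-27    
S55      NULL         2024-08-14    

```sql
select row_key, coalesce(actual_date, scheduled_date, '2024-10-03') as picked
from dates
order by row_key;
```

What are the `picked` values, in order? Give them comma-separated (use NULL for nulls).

row_key=S14: actual_date=NULL, scheduled_date=NULL, → literal 2024-10-03 → 2024-10-03
row_key=S18: actual_date=2024-09-21 → 2024-09-21
row_key=S21: actual_date=NULL, scheduled_date=NULL, → literal 2024-10-03 → 2024-10-03
row_key=S29: actual_date=2024-12-21 → 2024-12-21
row_key=S31: actual_date=NULL, scheduled_date=2024-04-27 → 2024-04-27
row_key=S55: actual_date=NULL, scheduled_date=2024-08-14 → 2024-08-14
row_key=S78: actual_date=NULL, scheduled_date=2024-03-08 → 2024-03-08
row_key=S79: actual_date=NULL, scheduled_date=NULL, → literal 2024-10-03 → 2024-10-03
row_key=S99: actual_date=NULL, scheduled_date=NULL, → literal 2024-10-03 → 2024-10-03

2024-10-03, 2024-09-21, 2024-10-03, 2024-12-21, 2024-04-27, 2024-08-14, 2024-03-08, 2024-10-03, 2024-10-03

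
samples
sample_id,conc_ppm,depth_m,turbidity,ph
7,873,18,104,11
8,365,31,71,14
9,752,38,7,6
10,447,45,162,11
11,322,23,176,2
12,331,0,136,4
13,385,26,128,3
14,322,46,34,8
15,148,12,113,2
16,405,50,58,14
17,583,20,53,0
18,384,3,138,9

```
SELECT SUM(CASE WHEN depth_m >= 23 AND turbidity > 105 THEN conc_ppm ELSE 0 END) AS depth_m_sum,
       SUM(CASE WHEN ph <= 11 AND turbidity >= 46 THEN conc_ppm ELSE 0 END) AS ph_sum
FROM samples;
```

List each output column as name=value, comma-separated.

[depth_m_sum: depth_m >= 23 AND turbidity > 105]
sample_id=7: ✗
sample_id=8: ✗
sample_id=9: ✗
sample_id=10: ✓ → 447
sample_id=11: ✓ → 322
sample_id=12: ✗
sample_id=13: ✓ → 385
sample_id=14: ✗
sample_id=15: ✗
sample_id=16: ✗
sample_id=17: ✗
sample_id=18: ✗
depth_m_sum = 447 + 322 + 385 = 1154
—
[ph_sum: ph <= 11 AND turbidity >= 46]
sample_id=7: ✓ → 873
sample_id=8: ✗
sample_id=9: ✗
sample_id=10: ✓ → 447
sample_id=11: ✓ → 322
sample_id=12: ✓ → 331
sample_id=13: ✓ → 385
sample_id=14: ✗
sample_id=15: ✓ → 148
sample_id=16: ✗
sample_id=17: ✓ → 583
sample_id=18: ✓ → 384
ph_sum = 873 + 447 + 322 + 331 + 385 + 148 + 583 + 384 = 3473

depth_m_sum=1154, ph_sum=3473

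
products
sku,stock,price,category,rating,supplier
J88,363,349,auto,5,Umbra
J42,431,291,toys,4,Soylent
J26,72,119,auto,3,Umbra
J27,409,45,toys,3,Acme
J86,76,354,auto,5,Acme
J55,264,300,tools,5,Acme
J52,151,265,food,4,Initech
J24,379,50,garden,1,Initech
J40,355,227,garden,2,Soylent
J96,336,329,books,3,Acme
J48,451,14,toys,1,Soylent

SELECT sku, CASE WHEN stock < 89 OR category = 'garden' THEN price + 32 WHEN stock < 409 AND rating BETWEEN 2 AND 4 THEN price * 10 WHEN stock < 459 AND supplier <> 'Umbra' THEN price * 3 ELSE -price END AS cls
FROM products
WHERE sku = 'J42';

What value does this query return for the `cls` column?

873

sku = J42: stock=431, price=291, category=toys, rating=4, supplier=Soylent.
stock < 89 OR category = 'garden' → false
stock < 409 AND rating BETWEEN 2 AND 4 → false
stock < 459 AND supplier <> 'Umbra' → true → 873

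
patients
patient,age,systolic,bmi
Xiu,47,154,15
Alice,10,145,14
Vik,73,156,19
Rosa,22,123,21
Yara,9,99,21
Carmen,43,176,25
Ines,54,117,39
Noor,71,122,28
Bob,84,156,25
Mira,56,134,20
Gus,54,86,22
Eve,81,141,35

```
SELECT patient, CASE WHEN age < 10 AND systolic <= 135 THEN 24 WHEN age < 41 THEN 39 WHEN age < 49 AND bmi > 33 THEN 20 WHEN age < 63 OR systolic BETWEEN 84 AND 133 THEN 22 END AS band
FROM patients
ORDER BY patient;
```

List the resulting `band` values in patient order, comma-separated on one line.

patient=Alice: age < 41 → 39
patient=Bob: (no match → NULL) → NULL
patient=Carmen: age < 63 OR systolic BETWEEN 84 AND 133 → 22
patient=Eve: (no match → NULL) → NULL
patient=Gus: age < 63 OR systolic BETWEEN 84 AND 133 → 22
patient=Ines: age < 63 OR systolic BETWEEN 84 AND 133 → 22
patient=Mira: age < 63 OR systolic BETWEEN 84 AND 133 → 22
patient=Noor: age < 63 OR systolic BETWEEN 84 AND 133 → 22
patient=Rosa: age < 41 → 39
patient=Vik: (no match → NULL) → NULL
patient=Xiu: age < 63 OR systolic BETWEEN 84 AND 133 → 22
patient=Yara: age < 10 AND systolic <= 135 → 24

39, NULL, 22, NULL, 22, 22, 22, 22, 39, NULL, 22, 24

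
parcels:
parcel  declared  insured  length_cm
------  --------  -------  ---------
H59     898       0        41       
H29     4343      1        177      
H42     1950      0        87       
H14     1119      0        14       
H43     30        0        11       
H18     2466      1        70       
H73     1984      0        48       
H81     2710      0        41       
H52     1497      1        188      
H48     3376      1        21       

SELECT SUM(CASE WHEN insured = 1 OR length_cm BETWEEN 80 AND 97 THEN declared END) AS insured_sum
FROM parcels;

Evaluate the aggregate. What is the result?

13632

parcel=H59: ✗
parcel=H29: ✓ → 4343
parcel=H42: ✓ → 1950
parcel=H14: ✗
parcel=H43: ✗
parcel=H18: ✓ → 2466
parcel=H73: ✗
parcel=H81: ✗
parcel=H52: ✓ → 1497
parcel=H48: ✓ → 3376
insured_sum = 4343 + 1950 + 2466 + 1497 + 3376 = 13632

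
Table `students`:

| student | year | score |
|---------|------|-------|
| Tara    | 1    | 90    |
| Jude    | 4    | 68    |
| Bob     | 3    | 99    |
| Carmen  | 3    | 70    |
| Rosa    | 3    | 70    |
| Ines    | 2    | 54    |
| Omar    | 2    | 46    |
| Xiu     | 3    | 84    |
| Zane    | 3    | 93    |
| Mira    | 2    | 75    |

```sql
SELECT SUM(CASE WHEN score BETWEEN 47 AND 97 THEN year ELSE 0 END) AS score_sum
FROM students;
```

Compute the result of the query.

student=Tara: ✓ → 1
student=Jude: ✓ → 4
student=Bob: ✗
student=Carmen: ✓ → 3
student=Rosa: ✓ → 3
student=Ines: ✓ → 2
student=Omar: ✗
student=Xiu: ✓ → 3
student=Zane: ✓ → 3
student=Mira: ✓ → 2
score_sum = 1 + 4 + 3 + 3 + 2 + 3 + 3 + 2 = 21

21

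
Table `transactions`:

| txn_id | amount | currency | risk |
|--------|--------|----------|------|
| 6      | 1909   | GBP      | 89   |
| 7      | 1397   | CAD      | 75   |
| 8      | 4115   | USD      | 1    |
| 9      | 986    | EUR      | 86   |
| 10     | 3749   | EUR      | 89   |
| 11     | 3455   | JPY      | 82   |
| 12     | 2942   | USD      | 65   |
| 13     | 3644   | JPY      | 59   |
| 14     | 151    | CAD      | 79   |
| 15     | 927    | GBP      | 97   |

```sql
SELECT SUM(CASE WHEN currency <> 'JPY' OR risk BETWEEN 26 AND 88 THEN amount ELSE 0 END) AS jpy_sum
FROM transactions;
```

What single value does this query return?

23275

txn_id=6: ✓ → 1909
txn_id=7: ✓ → 1397
txn_id=8: ✓ → 4115
txn_id=9: ✓ → 986
txn_id=10: ✓ → 3749
txn_id=11: ✓ → 3455
txn_id=12: ✓ → 2942
txn_id=13: ✓ → 3644
txn_id=14: ✓ → 151
txn_id=15: ✓ → 927
jpy_sum = 1909 + 1397 + 4115 + 986 + 3749 + 3455 + 2942 + 3644 + 151 + 927 = 23275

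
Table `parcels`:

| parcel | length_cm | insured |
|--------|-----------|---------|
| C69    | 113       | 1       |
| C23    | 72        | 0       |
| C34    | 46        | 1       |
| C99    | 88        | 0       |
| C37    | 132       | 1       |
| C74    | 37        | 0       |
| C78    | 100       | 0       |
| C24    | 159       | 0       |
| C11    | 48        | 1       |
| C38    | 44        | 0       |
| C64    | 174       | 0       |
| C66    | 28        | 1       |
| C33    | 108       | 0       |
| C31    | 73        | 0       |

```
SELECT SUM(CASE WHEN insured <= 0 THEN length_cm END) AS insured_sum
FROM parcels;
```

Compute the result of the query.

855

parcel=C69: ✗
parcel=C23: ✓ → 72
parcel=C34: ✗
parcel=C99: ✓ → 88
parcel=C37: ✗
parcel=C74: ✓ → 37
parcel=C78: ✓ → 100
parcel=C24: ✓ → 159
parcel=C11: ✗
parcel=C38: ✓ → 44
parcel=C64: ✓ → 174
parcel=C66: ✗
parcel=C33: ✓ → 108
parcel=C31: ✓ → 73
insured_sum = 72 + 88 + 37 + 100 + 159 + 44 + 174 + 108 + 73 = 855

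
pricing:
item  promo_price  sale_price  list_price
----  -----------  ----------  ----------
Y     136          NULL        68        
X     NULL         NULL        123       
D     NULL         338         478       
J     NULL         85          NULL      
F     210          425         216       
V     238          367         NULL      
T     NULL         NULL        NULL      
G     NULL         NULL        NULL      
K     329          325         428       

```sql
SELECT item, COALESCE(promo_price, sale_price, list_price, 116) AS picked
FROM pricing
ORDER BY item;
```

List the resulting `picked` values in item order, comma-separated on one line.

item=D: promo_price=NULL, sale_price=338 → 338
item=F: promo_price=210 → 210
item=G: promo_price=NULL, sale_price=NULL, list_price=NULL, → literal 116 → 116
item=J: promo_price=NULL, sale_price=85 → 85
item=K: promo_price=329 → 329
item=T: promo_price=NULL, sale_price=NULL, list_price=NULL, → literal 116 → 116
item=V: promo_price=238 → 238
item=X: promo_price=NULL, sale_price=NULL, list_price=123 → 123
item=Y: promo_price=136 → 136

338, 210, 116, 85, 329, 116, 238, 123, 136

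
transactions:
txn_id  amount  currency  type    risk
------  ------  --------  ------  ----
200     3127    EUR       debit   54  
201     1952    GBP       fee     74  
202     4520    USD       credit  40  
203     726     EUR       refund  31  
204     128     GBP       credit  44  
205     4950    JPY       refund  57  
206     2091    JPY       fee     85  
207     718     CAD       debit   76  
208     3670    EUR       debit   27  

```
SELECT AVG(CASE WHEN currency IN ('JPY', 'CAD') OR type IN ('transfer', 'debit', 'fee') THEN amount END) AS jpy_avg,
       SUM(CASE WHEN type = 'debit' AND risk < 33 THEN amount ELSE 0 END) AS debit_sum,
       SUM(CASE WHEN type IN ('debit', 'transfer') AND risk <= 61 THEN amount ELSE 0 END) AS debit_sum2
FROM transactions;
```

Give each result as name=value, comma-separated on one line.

jpy_avg=2751.3333333333, debit_sum=3670, debit_sum2=6797

[jpy_avg: currency IN ('JPY', 'CAD') OR type IN ('transfer', 'debit', 'fee')]
txn_id=200: ✓ → 3127
txn_id=201: ✓ → 1952
txn_id=202: ✗
txn_id=203: ✗
txn_id=204: ✗
txn_id=205: ✓ → 4950
txn_id=206: ✓ → 2091
txn_id=207: ✓ → 718
txn_id=208: ✓ → 3670
jpy_avg = (3127 + 1952 + 4950 + 2091 + 718 + 3670) / 6 = 2751.3333333333
—
[debit_sum: type = 'debit' AND risk < 33]
txn_id=200: ✗
txn_id=201: ✗
txn_id=202: ✗
txn_id=203: ✗
txn_id=204: ✗
txn_id=205: ✗
txn_id=206: ✗
txn_id=207: ✗
txn_id=208: ✓ → 3670
debit_sum = 3670
—
[debit_sum2: type IN ('debit', 'transfer') AND risk <= 61]
txn_id=200: ✓ → 3127
txn_id=201: ✗
txn_id=202: ✗
txn_id=203: ✗
txn_id=204: ✗
txn_id=205: ✗
txn_id=206: ✗
txn_id=207: ✗
txn_id=208: ✓ → 3670
debit_sum2 = 3127 + 3670 = 6797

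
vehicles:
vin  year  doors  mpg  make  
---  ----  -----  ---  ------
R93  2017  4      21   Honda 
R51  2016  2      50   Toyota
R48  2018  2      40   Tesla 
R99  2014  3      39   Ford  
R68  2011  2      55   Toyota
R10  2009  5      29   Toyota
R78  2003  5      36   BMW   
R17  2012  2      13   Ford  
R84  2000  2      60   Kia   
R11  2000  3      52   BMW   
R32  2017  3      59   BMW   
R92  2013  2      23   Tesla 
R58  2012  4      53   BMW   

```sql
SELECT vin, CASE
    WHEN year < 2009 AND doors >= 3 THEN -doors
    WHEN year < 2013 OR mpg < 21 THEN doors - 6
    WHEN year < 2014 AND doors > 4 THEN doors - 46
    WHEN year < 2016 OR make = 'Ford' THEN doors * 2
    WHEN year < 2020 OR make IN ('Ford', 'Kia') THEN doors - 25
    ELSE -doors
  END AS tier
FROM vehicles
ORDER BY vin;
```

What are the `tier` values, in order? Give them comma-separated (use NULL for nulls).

vin=R10: year < 2013 OR mpg < 21 → -1
vin=R11: year < 2009 AND doors >= 3 → -3
vin=R17: year < 2013 OR mpg < 21 → -4
vin=R32: year < 2020 OR make IN ('Ford', 'Kia') → -22
vin=R48: year < 2020 OR make IN ('Ford', 'Kia') → -23
vin=R51: year < 2020 OR make IN ('Ford', 'Kia') → -23
vin=R58: year < 2013 OR mpg < 21 → -2
vin=R68: year < 2013 OR mpg < 21 → -4
vin=R78: year < 2009 AND doors >= 3 → -5
vin=R84: year < 2013 OR mpg < 21 → -4
vin=R92: year < 2016 OR make = 'Ford' → 4
vin=R93: year < 2020 OR make IN ('Ford', 'Kia') → -21
vin=R99: year < 2016 OR make = 'Ford' → 6

-1, -3, -4, -22, -23, -23, -2, -4, -5, -4, 4, -21, 6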